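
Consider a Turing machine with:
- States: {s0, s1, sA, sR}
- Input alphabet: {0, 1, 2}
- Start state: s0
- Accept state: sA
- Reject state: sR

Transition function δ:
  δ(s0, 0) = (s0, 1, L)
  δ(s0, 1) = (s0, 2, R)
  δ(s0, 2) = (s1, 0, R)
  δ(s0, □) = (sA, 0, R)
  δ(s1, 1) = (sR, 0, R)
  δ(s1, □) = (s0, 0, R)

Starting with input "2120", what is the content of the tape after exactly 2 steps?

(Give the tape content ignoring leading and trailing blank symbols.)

Execution trace:
Initial: [s0]2120
Step 1: δ(s0, 2) = (s1, 0, R) → 0[s1]120
Step 2: δ(s1, 1) = (sR, 0, R) → 00[sR]20

The machine reaches the reject state sR and halts.

After 2 steps, the tape (ignoring leading/trailing blanks) is: 0020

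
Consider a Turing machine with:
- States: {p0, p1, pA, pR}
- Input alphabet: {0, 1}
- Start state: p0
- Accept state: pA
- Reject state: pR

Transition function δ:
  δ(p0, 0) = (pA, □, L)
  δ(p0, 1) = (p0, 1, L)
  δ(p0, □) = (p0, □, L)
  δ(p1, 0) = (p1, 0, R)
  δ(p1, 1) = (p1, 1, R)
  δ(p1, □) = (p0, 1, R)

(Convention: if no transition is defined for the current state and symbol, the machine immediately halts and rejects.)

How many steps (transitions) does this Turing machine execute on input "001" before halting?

Execution trace:
Initial: [p0]001
Step 1: δ(p0, 0) = (pA, □, L) → [pA]□□01

The machine reaches the accept state pA and halts.

The machine executed 1 step before halting.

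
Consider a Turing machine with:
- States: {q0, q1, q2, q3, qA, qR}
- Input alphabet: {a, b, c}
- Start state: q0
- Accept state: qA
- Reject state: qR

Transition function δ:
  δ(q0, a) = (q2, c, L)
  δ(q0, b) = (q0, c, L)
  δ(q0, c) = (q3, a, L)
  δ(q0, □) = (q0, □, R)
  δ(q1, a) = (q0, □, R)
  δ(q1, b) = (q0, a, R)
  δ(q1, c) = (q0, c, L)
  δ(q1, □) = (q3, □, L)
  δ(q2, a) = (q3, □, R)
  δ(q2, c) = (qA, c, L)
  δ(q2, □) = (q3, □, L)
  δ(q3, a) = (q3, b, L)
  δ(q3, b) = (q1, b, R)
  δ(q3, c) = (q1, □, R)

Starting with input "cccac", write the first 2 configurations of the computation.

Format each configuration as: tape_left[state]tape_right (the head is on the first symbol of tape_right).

Transitions applied:
Step 1: δ(q0, c) = (q3, a, L)

The first 2 configurations are:
[q0]cccac ⊢ [q3]□accac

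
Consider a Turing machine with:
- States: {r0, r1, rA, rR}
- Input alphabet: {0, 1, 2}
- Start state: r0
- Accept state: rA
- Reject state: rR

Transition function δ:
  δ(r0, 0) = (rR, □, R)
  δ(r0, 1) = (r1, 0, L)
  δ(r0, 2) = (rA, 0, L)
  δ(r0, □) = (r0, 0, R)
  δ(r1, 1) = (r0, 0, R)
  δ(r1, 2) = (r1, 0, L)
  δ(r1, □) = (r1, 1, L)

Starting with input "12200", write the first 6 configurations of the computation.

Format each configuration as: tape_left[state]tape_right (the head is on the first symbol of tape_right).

Transitions applied:
Step 1: δ(r0, 1) = (r1, 0, L)
Step 2: δ(r1, □) = (r1, 1, L)
Step 3: δ(r1, □) = (r1, 1, L)
Step 4: δ(r1, □) = (r1, 1, L)
Step 5: δ(r1, □) = (r1, 1, L)

The first 6 configurations are:
[r0]12200 ⊢ [r1]□02200 ⊢ [r1]□102200 ⊢ [r1]□1102200 ⊢ [r1]□11102200 ⊢ [r1]□111102200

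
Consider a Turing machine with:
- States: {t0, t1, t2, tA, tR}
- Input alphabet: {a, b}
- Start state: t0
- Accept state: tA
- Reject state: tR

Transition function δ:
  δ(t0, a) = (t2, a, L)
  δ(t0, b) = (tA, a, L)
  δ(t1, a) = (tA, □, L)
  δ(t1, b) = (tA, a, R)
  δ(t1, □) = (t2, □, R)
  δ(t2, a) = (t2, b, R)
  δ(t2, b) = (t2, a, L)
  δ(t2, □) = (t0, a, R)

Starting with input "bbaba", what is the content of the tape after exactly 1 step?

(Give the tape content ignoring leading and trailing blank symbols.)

Execution trace:
Initial: [t0]bbaba
Step 1: δ(t0, b) = (tA, a, L) → [tA]□ababa

The machine reaches the accept state tA and halts.

After 1 step, the tape (ignoring leading/trailing blanks) is: ababa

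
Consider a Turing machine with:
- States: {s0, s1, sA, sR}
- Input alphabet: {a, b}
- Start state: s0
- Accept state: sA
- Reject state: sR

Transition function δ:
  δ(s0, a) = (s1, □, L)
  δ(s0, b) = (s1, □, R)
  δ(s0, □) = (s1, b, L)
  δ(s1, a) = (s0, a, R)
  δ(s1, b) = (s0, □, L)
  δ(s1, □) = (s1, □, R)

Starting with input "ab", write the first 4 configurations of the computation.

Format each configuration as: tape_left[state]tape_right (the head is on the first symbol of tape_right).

Transitions applied:
Step 1: δ(s0, a) = (s1, □, L)
Step 2: δ(s1, □) = (s1, □, R)
Step 3: δ(s1, □) = (s1, □, R)

The first 4 configurations are:
[s0]ab ⊢ [s1]□□b ⊢ □[s1]□b ⊢ □□[s1]b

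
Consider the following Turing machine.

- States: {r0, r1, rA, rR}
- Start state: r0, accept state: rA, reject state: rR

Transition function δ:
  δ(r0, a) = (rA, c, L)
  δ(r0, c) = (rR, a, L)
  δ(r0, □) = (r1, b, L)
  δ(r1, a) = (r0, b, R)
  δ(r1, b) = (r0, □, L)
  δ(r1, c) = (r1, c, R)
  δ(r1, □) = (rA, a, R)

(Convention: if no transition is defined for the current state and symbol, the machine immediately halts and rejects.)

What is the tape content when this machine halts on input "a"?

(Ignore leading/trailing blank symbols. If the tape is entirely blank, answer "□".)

Execution trace:
Initial: [r0]a
Step 1: δ(r0, a) = (rA, c, L) → [rA]□c

The machine reaches the accept state rA and halts.

Final tape (ignoring leading/trailing blanks): c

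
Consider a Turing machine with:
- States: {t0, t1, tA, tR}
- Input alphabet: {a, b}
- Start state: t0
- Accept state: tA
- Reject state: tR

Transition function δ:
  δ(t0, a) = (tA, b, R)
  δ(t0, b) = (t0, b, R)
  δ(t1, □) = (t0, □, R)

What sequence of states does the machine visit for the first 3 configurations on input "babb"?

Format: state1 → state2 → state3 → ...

Execution trace:
Initial: [t0]babb
Step 1: δ(t0, b) = (t0, b, R) → b[t0]abb
Step 2: δ(t0, a) = (tA, b, R) → bb[tA]bb

The machine reaches the accept state tA and halts.

State sequence: t0 → t0 → tA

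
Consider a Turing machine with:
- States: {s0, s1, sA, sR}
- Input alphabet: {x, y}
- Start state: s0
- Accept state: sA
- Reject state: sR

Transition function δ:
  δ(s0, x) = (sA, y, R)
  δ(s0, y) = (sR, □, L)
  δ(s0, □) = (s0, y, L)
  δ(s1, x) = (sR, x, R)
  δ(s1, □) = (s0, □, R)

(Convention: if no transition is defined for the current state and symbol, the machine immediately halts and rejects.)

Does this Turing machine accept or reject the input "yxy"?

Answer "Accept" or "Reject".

Execution trace:
Initial: [s0]yxy
Step 1: δ(s0, y) = (sR, □, L) → [sR]□□xy

The machine reaches the reject state sR and halts.

Answer: Reject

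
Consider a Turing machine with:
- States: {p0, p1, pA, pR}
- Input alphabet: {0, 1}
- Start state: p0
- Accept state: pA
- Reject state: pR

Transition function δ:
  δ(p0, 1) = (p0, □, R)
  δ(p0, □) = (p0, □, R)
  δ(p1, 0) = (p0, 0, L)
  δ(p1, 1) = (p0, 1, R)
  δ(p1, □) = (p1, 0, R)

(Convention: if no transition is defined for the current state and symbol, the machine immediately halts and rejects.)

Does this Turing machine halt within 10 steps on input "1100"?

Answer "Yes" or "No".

Execution trace:
Initial: [p0]1100
Step 1: δ(p0, 1) = (p0, □, R) → □[p0]100
Step 2: δ(p0, 1) = (p0, □, R) → □□[p0]00

No transition is defined for δ(p0, 0). By convention the machine halts and rejects.
The machine halted after 2 steps (within the 10-step bound).

Answer: Yes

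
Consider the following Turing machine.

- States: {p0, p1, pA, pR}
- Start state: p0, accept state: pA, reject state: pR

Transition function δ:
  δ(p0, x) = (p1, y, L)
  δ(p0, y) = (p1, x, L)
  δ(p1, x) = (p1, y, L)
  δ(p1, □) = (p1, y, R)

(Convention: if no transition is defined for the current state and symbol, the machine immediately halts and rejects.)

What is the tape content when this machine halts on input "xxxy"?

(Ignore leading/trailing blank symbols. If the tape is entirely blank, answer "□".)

Execution trace:
Initial: [p0]xxxy
Step 1: δ(p0, x) = (p1, y, L) → [p1]□yxxy
Step 2: δ(p1, □) = (p1, y, R) → y[p1]yxxy

No transition is defined for δ(p1, y). By convention the machine halts and rejects.

Final tape (ignoring leading/trailing blanks): yyxxy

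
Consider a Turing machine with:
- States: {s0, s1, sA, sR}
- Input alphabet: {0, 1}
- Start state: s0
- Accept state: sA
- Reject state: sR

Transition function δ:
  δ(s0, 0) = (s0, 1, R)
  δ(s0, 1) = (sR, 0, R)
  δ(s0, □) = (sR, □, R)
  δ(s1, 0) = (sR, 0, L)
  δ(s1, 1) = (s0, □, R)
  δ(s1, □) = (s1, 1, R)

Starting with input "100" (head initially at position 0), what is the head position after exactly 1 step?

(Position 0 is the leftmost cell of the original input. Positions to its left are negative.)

Execution trace (head position shown):
Step 0: [s0]100  (head at position 0)
Step 1: move right → 0[sR]00  (head at position 1)

After 1 step, the head is at position 1.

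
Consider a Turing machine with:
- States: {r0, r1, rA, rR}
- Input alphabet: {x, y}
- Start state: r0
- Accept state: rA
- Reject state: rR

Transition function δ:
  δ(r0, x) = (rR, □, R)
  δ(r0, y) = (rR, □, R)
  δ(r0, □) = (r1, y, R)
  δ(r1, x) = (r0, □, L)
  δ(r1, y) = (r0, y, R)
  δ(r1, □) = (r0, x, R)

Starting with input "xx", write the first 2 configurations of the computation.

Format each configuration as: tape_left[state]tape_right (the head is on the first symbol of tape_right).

Transitions applied:
Step 1: δ(r0, x) = (rR, □, R)

The first 2 configurations are:
[r0]xx ⊢ □[rR]x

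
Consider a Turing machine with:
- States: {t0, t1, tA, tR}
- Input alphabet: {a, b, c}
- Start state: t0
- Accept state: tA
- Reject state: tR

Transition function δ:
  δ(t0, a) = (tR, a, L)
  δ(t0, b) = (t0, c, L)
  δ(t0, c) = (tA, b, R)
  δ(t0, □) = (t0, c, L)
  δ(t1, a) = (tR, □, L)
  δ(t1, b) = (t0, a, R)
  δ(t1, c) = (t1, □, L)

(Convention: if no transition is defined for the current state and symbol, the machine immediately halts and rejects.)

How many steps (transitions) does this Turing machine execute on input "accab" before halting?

Execution trace:
Initial: [t0]accab
Step 1: δ(t0, a) = (tR, a, L) → [tR]□accab

The machine reaches the reject state tR and halts.

The machine executed 1 step before halting.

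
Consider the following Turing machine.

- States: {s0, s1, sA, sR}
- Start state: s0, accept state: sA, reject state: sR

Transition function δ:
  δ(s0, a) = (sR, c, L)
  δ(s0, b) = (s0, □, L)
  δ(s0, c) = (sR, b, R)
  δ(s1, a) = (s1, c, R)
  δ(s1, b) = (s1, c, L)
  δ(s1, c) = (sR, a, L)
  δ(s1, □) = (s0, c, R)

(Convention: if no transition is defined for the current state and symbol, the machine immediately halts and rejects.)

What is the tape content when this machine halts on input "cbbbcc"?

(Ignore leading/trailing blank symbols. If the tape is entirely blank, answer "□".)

Execution trace:
Initial: [s0]cbbbcc
Step 1: δ(s0, c) = (sR, b, R) → b[sR]bbbcc

The machine reaches the reject state sR and halts.

Final tape (ignoring leading/trailing blanks): bbbbcc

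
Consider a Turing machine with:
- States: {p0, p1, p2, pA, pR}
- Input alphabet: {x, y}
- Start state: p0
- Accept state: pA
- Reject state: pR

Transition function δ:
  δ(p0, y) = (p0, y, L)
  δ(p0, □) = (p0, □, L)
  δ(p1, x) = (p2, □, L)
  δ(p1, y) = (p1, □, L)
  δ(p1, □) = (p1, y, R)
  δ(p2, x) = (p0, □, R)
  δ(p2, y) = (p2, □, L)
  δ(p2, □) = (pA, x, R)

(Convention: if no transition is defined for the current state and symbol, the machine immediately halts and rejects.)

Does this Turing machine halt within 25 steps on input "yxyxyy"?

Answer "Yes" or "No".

Execution trace:
Initial: [p0]yxyxyy
Step 1: δ(p0, y) = (p0, y, L) → [p0]□yxyxyy
Step 2: δ(p0, □) = (p0, □, L) → [p0]□□yxyxyy
Step 3: δ(p0, □) = (p0, □, L) → [p0]□□□yxyxyy
Step 4: δ(p0, □) = (p0, □, L) → [p0]□□□□yxyxyy
Step 5: δ(p0, □) = (p0, □, L) → [p0]□□□□□yxyxyy
Step 6: δ(p0, □) = (p0, □, L) → [p0]□□□□□□yxyxyy
Step 7: δ(p0, □) = (p0, □, L) → [p0]□□□□□□□yxyxyy
Step 8: δ(p0, □) = (p0, □, L) → [p0]□□□□□□□□yxyxyy
Step 9: δ(p0, □) = (p0, □, L) → [p0]□□□□□□□□□yxyxyy
Step 10: δ(p0, □) = (p0, □, L) → [p0]□□□□□□□□□□yxyxyy
Step 11: δ(p0, □) = (p0, □, L) → [p0]□□□□□□□□□□□yxyxyy
Step 12: δ(p0, □) = (p0, □, L) → [p0]□□□□□□□□□□□□yxyxyy
Step 13: δ(p0, □) = (p0, □, L) → [p0]□□□□□□□□□□□□□yxyxyy
Step 14: δ(p0, □) = (p0, □, L) → [p0]□□□□□□□□□□□□□□yxyxyy
Step 15: δ(p0, □) = (p0, □, L) → [p0]□□□□□□□□□□□□□□□yxyxyy
Step 16: δ(p0, □) = (p0, □, L) → [p0]□□□□□□□□□□□□□□□□yxyxyy
Step 17: δ(p0, □) = (p0, □, L) → [p0]□□□□□□□□□□□□□□□□□yxyxyy
Step 18: δ(p0, □) = (p0, □, L) → [p0]□□□□□□□□□□□□□□□□□□yxyxyy
Step 19: δ(p0, □) = (p0, □, L) → [p0]□□□□□□□□□□□□□□□□□□□yxyxyy
Step 20: δ(p0, □) = (p0, □, L) → [p0]□□□□□□□□□□□□□□□□□□□□yxyxyy
Step 21: δ(p0, □) = (p0, □, L) → [p0]□□□□□□□□□□□□□□□□□□□□□yxyxyy
Step 22: δ(p0, □) = (p0, □, L) → [p0]□□□□□□□□□□□□□□□□□□□□□□yxyxyy
Step 23: δ(p0, □) = (p0, □, L) → [p0]□□□□□□□□□□□□□□□□□□□□□□□yxyxyy
Step 24: δ(p0, □) = (p0, □, L) → [p0]□□□□□□□□□□□□□□□□□□□□□□□□yxyxyy
Step 25: δ(p0, □) = (p0, □, L) → [p0]□□□□□□□□□□□□□□□□□□□□□□□□□yxyxyy

The machine has not reached a halting state after 25 steps.
The machine did not halt within the 25-step bound.

Answer: No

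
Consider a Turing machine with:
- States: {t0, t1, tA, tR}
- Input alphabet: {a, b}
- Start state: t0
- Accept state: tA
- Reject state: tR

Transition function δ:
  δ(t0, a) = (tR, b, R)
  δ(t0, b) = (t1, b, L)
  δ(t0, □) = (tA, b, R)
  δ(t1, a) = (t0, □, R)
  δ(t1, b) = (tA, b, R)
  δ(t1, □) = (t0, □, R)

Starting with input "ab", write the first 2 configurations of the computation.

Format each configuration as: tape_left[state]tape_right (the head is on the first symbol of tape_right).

Transitions applied:
Step 1: δ(t0, a) = (tR, b, R)

The first 2 configurations are:
[t0]ab ⊢ b[tR]b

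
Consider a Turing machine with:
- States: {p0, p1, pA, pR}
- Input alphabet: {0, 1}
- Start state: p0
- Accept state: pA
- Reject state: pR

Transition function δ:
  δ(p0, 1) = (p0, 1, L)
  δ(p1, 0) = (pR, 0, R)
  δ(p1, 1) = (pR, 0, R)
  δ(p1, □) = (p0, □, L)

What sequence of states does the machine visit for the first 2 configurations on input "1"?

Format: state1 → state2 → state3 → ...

Execution trace:
Initial: [p0]1
Step 1: δ(p0, 1) = (p0, 1, L) → [p0]□1

No transition is defined for δ(p0, □). By convention the machine halts and rejects.

State sequence: p0 → p0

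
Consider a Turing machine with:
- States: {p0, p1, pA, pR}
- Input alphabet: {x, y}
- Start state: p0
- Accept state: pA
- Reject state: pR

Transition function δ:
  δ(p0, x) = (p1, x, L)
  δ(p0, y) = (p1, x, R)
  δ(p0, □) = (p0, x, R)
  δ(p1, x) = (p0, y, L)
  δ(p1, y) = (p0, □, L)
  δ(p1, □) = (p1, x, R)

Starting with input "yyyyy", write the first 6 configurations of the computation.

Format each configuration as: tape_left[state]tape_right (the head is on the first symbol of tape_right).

Transitions applied:
Step 1: δ(p0, y) = (p1, x, R)
Step 2: δ(p1, y) = (p0, □, L)
Step 3: δ(p0, x) = (p1, x, L)
Step 4: δ(p1, □) = (p1, x, R)
Step 5: δ(p1, x) = (p0, y, L)

The first 6 configurations are:
[p0]yyyyy ⊢ x[p1]yyyy ⊢ [p0]x□yyy ⊢ [p1]□x□yyy ⊢ x[p1]x□yyy ⊢ [p0]xy□yyy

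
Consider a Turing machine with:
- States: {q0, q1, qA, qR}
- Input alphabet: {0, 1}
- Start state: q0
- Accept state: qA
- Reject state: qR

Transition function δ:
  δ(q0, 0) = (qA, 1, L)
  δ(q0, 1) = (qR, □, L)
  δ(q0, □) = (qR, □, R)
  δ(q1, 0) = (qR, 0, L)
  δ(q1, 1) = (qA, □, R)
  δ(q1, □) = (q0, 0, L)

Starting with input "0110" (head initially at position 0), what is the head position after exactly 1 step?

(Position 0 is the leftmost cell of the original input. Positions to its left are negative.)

Execution trace (head position shown):
Step 0: [q0]0110  (head at position 0)
Step 1: move left → [qA]□1110  (head at position -1)

After 1 step, the head is at position -1.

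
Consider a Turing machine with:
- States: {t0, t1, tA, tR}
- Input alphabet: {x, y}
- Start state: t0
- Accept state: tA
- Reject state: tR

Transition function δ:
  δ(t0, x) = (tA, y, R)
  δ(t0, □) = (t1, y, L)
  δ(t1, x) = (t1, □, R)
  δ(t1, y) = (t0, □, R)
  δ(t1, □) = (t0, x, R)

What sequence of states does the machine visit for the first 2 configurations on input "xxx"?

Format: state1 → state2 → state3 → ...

Execution trace:
Initial: [t0]xxx
Step 1: δ(t0, x) = (tA, y, R) → y[tA]xx

The machine reaches the accept state tA and halts.

State sequence: t0 → tA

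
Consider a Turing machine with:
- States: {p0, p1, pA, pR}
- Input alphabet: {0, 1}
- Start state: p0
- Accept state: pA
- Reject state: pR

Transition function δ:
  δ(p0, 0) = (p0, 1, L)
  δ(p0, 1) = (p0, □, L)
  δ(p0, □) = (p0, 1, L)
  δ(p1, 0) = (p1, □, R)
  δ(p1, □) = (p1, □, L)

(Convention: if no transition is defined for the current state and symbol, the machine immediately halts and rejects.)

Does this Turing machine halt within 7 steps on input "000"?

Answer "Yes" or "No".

Execution trace:
Initial: [p0]000
Step 1: δ(p0, 0) = (p0, 1, L) → [p0]□100
Step 2: δ(p0, □) = (p0, 1, L) → [p0]□1100
Step 3: δ(p0, □) = (p0, 1, L) → [p0]□11100
Step 4: δ(p0, □) = (p0, 1, L) → [p0]□111100
Step 5: δ(p0, □) = (p0, 1, L) → [p0]□1111100
Step 6: δ(p0, □) = (p0, 1, L) → [p0]□11111100
Step 7: δ(p0, □) = (p0, 1, L) → [p0]□111111100

The machine has not reached a halting state after 7 steps.
The machine did not halt within the 7-step bound.

Answer: No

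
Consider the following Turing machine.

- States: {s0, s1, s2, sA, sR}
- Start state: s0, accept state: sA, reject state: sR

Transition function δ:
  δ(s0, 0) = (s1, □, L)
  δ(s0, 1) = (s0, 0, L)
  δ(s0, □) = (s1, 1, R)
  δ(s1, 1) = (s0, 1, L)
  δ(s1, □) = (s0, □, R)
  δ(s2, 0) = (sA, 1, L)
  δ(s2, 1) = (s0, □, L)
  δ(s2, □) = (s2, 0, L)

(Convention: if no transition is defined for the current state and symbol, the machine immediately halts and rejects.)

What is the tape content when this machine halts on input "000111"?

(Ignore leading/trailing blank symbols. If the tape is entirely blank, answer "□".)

Execution trace:
Initial: [s0]000111
Step 1: δ(s0, 0) = (s1, □, L) → [s1]□□00111
Step 2: δ(s1, □) = (s0, □, R) → □[s0]□00111
Step 3: δ(s0, □) = (s1, 1, R) → □1[s1]00111

No transition is defined for δ(s1, 0). By convention the machine halts and rejects.

Final tape (ignoring leading/trailing blanks): 100111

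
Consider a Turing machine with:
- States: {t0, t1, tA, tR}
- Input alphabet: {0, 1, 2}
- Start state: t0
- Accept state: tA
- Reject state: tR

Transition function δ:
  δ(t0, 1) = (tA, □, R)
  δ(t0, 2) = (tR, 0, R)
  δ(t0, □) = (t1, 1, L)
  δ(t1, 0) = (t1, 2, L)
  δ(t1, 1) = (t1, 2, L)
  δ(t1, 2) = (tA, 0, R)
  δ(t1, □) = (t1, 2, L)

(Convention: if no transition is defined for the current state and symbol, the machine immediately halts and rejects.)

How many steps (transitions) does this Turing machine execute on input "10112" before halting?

Execution trace:
Initial: [t0]10112
Step 1: δ(t0, 1) = (tA, □, R) → □[tA]0112

The machine reaches the accept state tA and halts.

The machine executed 1 step before halting.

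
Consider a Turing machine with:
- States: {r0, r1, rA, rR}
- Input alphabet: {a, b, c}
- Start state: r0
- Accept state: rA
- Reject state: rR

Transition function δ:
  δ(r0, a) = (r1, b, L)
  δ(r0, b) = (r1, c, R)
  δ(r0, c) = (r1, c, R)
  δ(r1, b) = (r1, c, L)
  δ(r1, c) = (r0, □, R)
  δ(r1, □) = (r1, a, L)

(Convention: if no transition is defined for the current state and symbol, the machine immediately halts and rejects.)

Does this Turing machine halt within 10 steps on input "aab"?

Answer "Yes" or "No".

Execution trace:
Initial: [r0]aab
Step 1: δ(r0, a) = (r1, b, L) → [r1]□bab
Step 2: δ(r1, □) = (r1, a, L) → [r1]□abab
Step 3: δ(r1, □) = (r1, a, L) → [r1]□aabab
Step 4: δ(r1, □) = (r1, a, L) → [r1]□aaabab
Step 5: δ(r1, □) = (r1, a, L) → [r1]□aaaabab
Step 6: δ(r1, □) = (r1, a, L) → [r1]□aaaaabab
Step 7: δ(r1, □) = (r1, a, L) → [r1]□aaaaaabab
Step 8: δ(r1, □) = (r1, a, L) → [r1]□aaaaaaabab
Step 9: δ(r1, □) = (r1, a, L) → [r1]□aaaaaaaabab
Step 10: δ(r1, □) = (r1, a, L) → [r1]□aaaaaaaaabab

The machine has not reached a halting state after 10 steps.
The machine did not halt within the 10-step bound.

Answer: No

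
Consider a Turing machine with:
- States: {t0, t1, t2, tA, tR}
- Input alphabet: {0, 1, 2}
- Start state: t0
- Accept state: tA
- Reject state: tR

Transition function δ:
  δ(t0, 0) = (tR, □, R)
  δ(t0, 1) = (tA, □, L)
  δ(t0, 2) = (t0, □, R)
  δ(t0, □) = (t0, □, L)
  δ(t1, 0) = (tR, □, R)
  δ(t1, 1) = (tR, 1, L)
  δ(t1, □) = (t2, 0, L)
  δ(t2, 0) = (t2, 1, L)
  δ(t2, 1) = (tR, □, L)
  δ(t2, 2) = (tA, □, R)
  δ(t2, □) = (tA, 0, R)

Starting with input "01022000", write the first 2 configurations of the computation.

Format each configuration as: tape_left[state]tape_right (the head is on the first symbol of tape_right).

Transitions applied:
Step 1: δ(t0, 0) = (tR, □, R)

The first 2 configurations are:
[t0]01022000 ⊢ □[tR]1022000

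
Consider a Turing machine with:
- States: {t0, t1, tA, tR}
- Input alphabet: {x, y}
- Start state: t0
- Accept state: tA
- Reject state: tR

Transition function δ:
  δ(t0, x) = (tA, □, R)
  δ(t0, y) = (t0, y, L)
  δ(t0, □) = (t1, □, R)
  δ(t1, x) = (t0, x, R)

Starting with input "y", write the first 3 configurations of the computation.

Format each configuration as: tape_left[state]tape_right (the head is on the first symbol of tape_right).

Transitions applied:
Step 1: δ(t0, y) = (t0, y, L)
Step 2: δ(t0, □) = (t1, □, R)

The first 3 configurations are:
[t0]y ⊢ [t0]□y ⊢ □[t1]y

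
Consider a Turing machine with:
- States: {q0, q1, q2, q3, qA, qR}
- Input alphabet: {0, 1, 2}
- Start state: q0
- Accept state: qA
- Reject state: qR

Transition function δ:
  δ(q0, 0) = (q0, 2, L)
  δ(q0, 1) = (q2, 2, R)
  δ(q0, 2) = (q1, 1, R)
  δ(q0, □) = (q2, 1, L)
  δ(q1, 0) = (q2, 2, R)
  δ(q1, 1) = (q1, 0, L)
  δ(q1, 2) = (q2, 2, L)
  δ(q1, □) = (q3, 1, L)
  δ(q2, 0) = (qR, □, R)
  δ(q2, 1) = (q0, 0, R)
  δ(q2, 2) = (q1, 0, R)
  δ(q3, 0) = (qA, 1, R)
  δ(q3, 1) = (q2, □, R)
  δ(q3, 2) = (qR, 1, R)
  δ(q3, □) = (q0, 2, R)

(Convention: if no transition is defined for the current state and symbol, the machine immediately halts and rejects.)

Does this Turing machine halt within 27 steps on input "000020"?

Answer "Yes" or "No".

Execution trace:
Initial: [q0]000020
Step 1: δ(q0, 0) = (q0, 2, L) → [q0]□200020
Step 2: δ(q0, □) = (q2, 1, L) → [q2]□1200020

No transition is defined for δ(q2, □). By convention the machine halts and rejects.
The machine halted after 2 steps (within the 27-step bound).

Answer: Yes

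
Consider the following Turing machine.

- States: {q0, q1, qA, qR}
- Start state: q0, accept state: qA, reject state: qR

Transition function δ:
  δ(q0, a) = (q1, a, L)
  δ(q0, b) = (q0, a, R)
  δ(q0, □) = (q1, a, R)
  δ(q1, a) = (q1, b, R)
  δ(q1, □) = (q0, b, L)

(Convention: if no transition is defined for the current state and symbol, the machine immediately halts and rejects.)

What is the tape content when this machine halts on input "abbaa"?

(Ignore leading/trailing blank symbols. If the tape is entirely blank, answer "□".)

Execution trace:
Initial: [q0]abbaa
Step 1: δ(q0, a) = (q1, a, L) → [q1]□abbaa
Step 2: δ(q1, □) = (q0, b, L) → [q0]□babbaa
Step 3: δ(q0, □) = (q1, a, R) → a[q1]babbaa

No transition is defined for δ(q1, b). By convention the machine halts and rejects.

Final tape (ignoring leading/trailing blanks): ababbaa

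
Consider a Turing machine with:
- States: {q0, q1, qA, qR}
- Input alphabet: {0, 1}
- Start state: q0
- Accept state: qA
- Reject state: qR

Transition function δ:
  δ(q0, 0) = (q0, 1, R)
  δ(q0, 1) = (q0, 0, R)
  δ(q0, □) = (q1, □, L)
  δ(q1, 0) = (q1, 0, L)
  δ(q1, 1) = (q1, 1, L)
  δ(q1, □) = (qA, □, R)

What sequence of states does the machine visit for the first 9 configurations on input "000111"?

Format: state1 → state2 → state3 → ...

Execution trace:
Initial: [q0]000111
Step 1: δ(q0, 0) = (q0, 1, R) → 1[q0]00111
Step 2: δ(q0, 0) = (q0, 1, R) → 11[q0]0111
Step 3: δ(q0, 0) = (q0, 1, R) → 111[q0]111
Step 4: δ(q0, 1) = (q0, 0, R) → 1110[q0]11
Step 5: δ(q0, 1) = (q0, 0, R) → 11100[q0]1
Step 6: δ(q0, 1) = (q0, 0, R) → 111000[q0]□
Step 7: δ(q0, □) = (q1, □, L) → 11100[q1]0□
Step 8: δ(q1, 0) = (q1, 0, L) → 1110[q1]00□

State sequence: q0 → q0 → q0 → q0 → q0 → q0 → q0 → q1 → q1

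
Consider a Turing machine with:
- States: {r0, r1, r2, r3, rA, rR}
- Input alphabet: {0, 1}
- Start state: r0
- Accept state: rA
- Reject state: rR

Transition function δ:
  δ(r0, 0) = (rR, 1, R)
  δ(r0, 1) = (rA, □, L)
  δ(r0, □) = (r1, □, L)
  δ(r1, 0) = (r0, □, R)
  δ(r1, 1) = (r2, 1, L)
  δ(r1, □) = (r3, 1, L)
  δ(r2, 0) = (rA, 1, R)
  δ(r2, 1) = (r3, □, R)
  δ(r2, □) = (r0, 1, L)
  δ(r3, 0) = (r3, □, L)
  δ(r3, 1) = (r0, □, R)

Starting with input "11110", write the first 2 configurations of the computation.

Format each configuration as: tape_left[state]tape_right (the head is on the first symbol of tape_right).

Transitions applied:
Step 1: δ(r0, 1) = (rA, □, L)

The first 2 configurations are:
[r0]11110 ⊢ [rA]□□1110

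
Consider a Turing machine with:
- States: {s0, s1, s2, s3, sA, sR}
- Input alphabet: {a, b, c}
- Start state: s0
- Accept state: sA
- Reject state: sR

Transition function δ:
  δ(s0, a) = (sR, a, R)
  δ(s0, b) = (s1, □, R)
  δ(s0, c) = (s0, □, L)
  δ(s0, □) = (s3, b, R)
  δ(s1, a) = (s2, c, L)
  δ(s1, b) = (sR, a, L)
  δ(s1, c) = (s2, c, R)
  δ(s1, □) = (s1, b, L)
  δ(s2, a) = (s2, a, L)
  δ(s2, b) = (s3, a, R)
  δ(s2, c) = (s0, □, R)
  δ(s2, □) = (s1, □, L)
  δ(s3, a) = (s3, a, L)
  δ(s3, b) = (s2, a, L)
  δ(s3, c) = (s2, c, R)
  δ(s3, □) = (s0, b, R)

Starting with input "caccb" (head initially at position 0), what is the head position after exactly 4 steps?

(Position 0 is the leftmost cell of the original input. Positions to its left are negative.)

Execution trace (head position shown):
Step 0: [s0]caccb  (head at position 0)
Step 1: move left → [s0]□□accb  (head at position -1)
Step 2: move right → b[s3]□accb  (head at position 0)
Step 3: move right → bb[s0]accb  (head at position 1)
Step 4: move right → bba[sR]ccb  (head at position 2)

After 4 steps, the head is at position 2.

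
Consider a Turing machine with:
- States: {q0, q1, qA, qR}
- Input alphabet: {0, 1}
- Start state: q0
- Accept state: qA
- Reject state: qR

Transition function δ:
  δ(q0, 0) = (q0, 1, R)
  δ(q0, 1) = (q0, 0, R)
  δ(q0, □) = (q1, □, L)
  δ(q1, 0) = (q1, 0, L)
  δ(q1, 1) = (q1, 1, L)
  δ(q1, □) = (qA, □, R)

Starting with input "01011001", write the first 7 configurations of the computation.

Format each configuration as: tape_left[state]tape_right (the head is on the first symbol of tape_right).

Transitions applied:
Step 1: δ(q0, 0) = (q0, 1, R)
Step 2: δ(q0, 1) = (q0, 0, R)
Step 3: δ(q0, 0) = (q0, 1, R)
Step 4: δ(q0, 1) = (q0, 0, R)
Step 5: δ(q0, 1) = (q0, 0, R)
Step 6: δ(q0, 0) = (q0, 1, R)

The first 7 configurations are:
[q0]01011001 ⊢ 1[q0]1011001 ⊢ 10[q0]011001 ⊢ 101[q0]11001 ⊢ 1010[q0]1001 ⊢ 10100[q0]001 ⊢ 101001[q0]01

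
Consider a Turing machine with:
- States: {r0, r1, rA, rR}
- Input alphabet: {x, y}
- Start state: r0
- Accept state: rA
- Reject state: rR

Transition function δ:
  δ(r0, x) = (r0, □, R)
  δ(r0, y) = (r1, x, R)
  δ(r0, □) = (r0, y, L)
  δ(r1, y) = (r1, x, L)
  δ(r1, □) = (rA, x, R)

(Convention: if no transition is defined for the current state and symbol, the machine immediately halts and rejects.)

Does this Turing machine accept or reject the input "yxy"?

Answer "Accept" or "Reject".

Execution trace:
Initial: [r0]yxy
Step 1: δ(r0, y) = (r1, x, R) → x[r1]xy

No transition is defined for δ(r1, x). By convention the machine halts and rejects.

Answer: Reject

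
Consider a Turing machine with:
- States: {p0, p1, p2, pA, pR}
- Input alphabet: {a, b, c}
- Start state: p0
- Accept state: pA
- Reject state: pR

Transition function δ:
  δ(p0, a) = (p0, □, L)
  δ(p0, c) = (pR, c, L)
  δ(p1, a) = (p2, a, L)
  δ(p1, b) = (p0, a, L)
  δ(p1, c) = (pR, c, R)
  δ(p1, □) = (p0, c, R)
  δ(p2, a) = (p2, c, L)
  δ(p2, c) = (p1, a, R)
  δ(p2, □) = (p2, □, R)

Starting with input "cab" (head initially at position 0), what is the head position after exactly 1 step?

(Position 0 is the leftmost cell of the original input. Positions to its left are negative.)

Execution trace (head position shown):
Step 0: [p0]cab  (head at position 0)
Step 1: move left → [pR]□cab  (head at position -1)

After 1 step, the head is at position -1.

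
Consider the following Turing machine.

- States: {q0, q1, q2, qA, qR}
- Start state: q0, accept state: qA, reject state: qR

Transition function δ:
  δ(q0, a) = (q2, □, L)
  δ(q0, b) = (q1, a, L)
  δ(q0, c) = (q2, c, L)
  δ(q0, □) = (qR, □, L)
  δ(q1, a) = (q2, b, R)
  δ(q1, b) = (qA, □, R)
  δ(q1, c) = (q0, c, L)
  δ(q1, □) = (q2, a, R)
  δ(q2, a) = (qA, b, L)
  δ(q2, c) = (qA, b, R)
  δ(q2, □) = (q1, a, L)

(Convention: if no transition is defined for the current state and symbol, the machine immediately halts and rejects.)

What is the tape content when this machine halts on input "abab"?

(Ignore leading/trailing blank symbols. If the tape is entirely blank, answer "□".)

Execution trace:
Initial: [q0]abab
Step 1: δ(q0, a) = (q2, □, L) → [q2]□□bab
Step 2: δ(q2, □) = (q1, a, L) → [q1]□a□bab
Step 3: δ(q1, □) = (q2, a, R) → a[q2]a□bab
Step 4: δ(q2, a) = (qA, b, L) → [qA]ab□bab

The machine reaches the accept state qA and halts.

Final tape (ignoring leading/trailing blanks): ab□bab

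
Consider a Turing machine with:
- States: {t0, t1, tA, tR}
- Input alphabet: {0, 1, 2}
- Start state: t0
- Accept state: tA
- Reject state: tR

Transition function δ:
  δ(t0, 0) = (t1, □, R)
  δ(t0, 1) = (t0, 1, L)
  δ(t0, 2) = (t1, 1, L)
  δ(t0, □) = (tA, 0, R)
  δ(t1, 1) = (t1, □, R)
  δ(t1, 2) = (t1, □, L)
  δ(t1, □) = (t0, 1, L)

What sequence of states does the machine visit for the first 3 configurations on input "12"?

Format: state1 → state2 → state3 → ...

Execution trace:
Initial: [t0]12
Step 1: δ(t0, 1) = (t0, 1, L) → [t0]□12
Step 2: δ(t0, □) = (tA, 0, R) → 0[tA]12

The machine reaches the accept state tA and halts.

State sequence: t0 → t0 → tA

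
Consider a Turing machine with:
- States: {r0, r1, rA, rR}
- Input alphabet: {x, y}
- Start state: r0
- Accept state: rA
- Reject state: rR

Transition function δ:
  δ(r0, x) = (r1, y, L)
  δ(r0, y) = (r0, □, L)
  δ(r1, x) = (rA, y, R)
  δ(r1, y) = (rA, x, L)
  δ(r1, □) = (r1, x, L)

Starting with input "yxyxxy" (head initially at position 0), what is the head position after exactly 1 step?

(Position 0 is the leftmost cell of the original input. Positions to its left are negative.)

Execution trace (head position shown):
Step 0: [r0]yxyxxy  (head at position 0)
Step 1: move left → [r0]□□xyxxy  (head at position -1)

After 1 step, the head is at position -1.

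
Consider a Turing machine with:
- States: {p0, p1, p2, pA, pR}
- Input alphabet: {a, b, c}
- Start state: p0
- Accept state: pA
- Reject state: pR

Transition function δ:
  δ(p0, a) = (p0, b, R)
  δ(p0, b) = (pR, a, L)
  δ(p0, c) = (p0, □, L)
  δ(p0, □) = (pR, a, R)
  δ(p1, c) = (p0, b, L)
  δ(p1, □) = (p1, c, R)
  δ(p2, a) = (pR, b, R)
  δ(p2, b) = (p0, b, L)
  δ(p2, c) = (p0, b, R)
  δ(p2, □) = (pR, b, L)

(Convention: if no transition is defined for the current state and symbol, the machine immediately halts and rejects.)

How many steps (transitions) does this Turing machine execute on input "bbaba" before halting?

Execution trace:
Initial: [p0]bbaba
Step 1: δ(p0, b) = (pR, a, L) → [pR]□ababa

The machine reaches the reject state pR and halts.

The machine executed 1 step before halting.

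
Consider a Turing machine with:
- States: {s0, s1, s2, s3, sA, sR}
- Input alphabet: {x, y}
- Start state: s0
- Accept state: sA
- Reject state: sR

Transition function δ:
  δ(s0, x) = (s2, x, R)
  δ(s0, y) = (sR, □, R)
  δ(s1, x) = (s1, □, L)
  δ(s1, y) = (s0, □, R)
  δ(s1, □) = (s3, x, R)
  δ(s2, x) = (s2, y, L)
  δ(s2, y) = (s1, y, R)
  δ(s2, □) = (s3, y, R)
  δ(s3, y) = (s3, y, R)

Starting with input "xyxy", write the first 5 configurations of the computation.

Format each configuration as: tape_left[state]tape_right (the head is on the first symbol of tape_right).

Transitions applied:
Step 1: δ(s0, x) = (s2, x, R)
Step 2: δ(s2, y) = (s1, y, R)
Step 3: δ(s1, x) = (s1, □, L)
Step 4: δ(s1, y) = (s0, □, R)

The first 5 configurations are:
[s0]xyxy ⊢ x[s2]yxy ⊢ xy[s1]xy ⊢ x[s1]y□y ⊢ x□[s0]□y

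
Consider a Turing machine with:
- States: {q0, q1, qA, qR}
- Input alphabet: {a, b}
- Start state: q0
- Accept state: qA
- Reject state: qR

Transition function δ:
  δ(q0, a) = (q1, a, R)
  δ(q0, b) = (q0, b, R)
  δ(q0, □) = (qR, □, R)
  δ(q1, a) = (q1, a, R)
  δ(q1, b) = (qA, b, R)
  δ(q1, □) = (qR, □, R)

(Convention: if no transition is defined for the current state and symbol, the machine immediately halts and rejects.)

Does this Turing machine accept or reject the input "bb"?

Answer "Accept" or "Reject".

Execution trace:
Initial: [q0]bb
Step 1: δ(q0, b) = (q0, b, R) → b[q0]b
Step 2: δ(q0, b) = (q0, b, R) → bb[q0]□
Step 3: δ(q0, □) = (qR, □, R) → bb□[qR]□

The machine reaches the reject state qR and halts.

Answer: Reject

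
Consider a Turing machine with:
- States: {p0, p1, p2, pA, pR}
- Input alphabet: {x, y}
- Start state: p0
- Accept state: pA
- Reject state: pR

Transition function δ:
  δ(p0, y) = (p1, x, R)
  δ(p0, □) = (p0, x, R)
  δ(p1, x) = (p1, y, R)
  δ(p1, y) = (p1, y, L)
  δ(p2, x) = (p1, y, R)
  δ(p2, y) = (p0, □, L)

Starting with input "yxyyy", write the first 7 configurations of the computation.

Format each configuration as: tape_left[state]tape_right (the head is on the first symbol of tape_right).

Transitions applied:
Step 1: δ(p0, y) = (p1, x, R)
Step 2: δ(p1, x) = (p1, y, R)
Step 3: δ(p1, y) = (p1, y, L)
Step 4: δ(p1, y) = (p1, y, L)
Step 5: δ(p1, x) = (p1, y, R)
Step 6: δ(p1, y) = (p1, y, L)

The first 7 configurations are:
[p0]yxyyy ⊢ x[p1]xyyy ⊢ xy[p1]yyy ⊢ x[p1]yyyy ⊢ [p1]xyyyy ⊢ y[p1]yyyy ⊢ [p1]yyyyy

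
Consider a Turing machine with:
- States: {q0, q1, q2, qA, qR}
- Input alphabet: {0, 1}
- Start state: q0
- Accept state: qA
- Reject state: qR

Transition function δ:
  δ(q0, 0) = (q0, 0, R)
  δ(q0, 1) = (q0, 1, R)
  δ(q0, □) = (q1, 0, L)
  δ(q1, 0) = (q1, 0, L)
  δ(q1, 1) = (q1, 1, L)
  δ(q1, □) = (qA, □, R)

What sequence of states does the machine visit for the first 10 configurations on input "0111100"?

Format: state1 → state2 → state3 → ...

Execution trace:
Initial: [q0]0111100
Step 1: δ(q0, 0) = (q0, 0, R) → 0[q0]111100
Step 2: δ(q0, 1) = (q0, 1, R) → 01[q0]11100
Step 3: δ(q0, 1) = (q0, 1, R) → 011[q0]1100
Step 4: δ(q0, 1) = (q0, 1, R) → 0111[q0]100
Step 5: δ(q0, 1) = (q0, 1, R) → 01111[q0]00
Step 6: δ(q0, 0) = (q0, 0, R) → 011110[q0]0
Step 7: δ(q0, 0) = (q0, 0, R) → 0111100[q0]□
Step 8: δ(q0, □) = (q1, 0, L) → 011110[q1]00
Step 9: δ(q1, 0) = (q1, 0, L) → 01111[q1]000

State sequence: q0 → q0 → q0 → q0 → q0 → q0 → q0 → q0 → q1 → q1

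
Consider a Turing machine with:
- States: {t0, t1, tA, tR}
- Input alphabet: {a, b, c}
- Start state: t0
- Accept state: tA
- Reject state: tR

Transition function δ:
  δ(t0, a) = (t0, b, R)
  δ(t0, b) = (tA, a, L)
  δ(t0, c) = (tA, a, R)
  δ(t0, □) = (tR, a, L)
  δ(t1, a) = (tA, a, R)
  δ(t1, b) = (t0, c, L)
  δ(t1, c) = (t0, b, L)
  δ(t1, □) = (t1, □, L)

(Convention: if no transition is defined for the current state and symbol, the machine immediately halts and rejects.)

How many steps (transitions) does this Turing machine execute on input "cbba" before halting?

Execution trace:
Initial: [t0]cbba
Step 1: δ(t0, c) = (tA, a, R) → a[tA]bba

The machine reaches the accept state tA and halts.

The machine executed 1 step before halting.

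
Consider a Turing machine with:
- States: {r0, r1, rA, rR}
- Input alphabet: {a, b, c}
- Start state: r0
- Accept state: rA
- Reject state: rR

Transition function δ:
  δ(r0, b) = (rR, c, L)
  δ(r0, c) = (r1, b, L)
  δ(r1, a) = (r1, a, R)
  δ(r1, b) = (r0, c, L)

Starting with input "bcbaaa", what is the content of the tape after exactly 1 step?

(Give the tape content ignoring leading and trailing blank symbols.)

Execution trace:
Initial: [r0]bcbaaa
Step 1: δ(r0, b) = (rR, c, L) → [rR]□ccbaaa

The machine reaches the reject state rR and halts.

After 1 step, the tape (ignoring leading/trailing blanks) is: ccbaaa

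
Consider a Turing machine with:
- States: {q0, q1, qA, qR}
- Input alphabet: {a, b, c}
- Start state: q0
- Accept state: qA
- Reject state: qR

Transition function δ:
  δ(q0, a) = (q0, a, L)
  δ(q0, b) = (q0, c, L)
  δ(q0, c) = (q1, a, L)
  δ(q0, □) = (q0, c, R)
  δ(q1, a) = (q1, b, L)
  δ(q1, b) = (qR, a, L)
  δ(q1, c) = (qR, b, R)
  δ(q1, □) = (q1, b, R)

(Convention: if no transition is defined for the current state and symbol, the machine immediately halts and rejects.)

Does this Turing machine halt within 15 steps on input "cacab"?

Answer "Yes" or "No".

Execution trace:
Initial: [q0]cacab
Step 1: δ(q0, c) = (q1, a, L) → [q1]□aacab
Step 2: δ(q1, □) = (q1, b, R) → b[q1]aacab
Step 3: δ(q1, a) = (q1, b, L) → [q1]bbacab
Step 4: δ(q1, b) = (qR, a, L) → [qR]□abacab

The machine reaches the reject state qR and halts.
The machine halted after 4 steps (within the 15-step bound).

Answer: Yes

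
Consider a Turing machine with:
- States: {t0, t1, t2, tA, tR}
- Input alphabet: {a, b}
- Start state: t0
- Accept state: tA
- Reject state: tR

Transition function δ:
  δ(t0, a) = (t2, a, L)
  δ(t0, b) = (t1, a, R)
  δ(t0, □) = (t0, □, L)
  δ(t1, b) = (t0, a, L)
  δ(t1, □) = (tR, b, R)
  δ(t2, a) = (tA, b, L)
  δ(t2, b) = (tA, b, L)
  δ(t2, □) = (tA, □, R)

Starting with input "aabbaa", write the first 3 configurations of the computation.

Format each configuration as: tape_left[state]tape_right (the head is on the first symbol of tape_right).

Transitions applied:
Step 1: δ(t0, a) = (t2, a, L)
Step 2: δ(t2, □) = (tA, □, R)

The first 3 configurations are:
[t0]aabbaa ⊢ [t2]□aabbaa ⊢ □[tA]aabbaa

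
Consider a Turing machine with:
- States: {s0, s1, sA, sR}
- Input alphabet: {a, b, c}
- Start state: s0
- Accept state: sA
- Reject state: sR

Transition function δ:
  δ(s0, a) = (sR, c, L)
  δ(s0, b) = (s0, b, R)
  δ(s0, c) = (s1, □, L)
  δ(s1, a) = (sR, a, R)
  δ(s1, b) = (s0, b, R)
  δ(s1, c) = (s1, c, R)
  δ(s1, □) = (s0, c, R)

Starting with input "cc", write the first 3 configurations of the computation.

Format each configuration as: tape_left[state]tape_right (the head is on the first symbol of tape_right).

Transitions applied:
Step 1: δ(s0, c) = (s1, □, L)
Step 2: δ(s1, □) = (s0, c, R)

The first 3 configurations are:
[s0]cc ⊢ [s1]□□c ⊢ c[s0]□c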